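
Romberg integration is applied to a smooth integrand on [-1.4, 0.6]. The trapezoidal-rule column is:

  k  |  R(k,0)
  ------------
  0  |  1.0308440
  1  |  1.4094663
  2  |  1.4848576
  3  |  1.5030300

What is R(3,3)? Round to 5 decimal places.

R(1,1) = (4·1.4094663 − 1.0308440) / 3 = 1.5356737
R(2,1) = 1.4848576 + (1.4848576 − 1.4094663)/3 = 1.5099880
R(3,1) = (4·1.5030300 − 1.4848576) / 3 = 1.5090875
R(2,2) = 1.5099880 + (1.5099880 − 1.5356737)/15 = 1.5082756
R(3,2) = (16·1.5090875 − 1.5099880) / 15 = 1.5090275
R(3,3) = (64·1.5090275 − 1.5082756) / 63 = 1.5090394
(Column j=1 coincides with Simpson's rule on the same nodes.)

1.50904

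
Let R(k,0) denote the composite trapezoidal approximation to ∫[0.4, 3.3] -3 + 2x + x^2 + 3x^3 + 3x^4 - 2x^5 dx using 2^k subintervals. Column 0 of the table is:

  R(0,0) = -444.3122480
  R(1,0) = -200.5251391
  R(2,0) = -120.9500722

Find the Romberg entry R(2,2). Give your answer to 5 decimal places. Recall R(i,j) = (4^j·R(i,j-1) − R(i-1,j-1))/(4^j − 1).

R(1,1) = (4·(-200.5251391) − (-444.3122480)) / 3 = -119.2627695
R(2,1) = (4·(-120.9500722) − (-200.5251391)) / 3 = -94.4250499
R(2,2) = -94.4250499 + (-94.4250499 − (-119.2627695))/15 = -92.7692019
(Column j=1 coincides with Simpson's rule on the same nodes.)

-92.76920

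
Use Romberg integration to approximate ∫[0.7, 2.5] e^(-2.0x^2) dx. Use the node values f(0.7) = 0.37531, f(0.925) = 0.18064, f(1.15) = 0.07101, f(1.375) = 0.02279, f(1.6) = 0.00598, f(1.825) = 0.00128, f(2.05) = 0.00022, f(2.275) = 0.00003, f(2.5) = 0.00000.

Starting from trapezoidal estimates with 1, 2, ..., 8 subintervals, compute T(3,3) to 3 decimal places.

0.101

T(0,0) (trapezoid, 1 panel, h=1.8000): 0.33778
T(1,0) (trapezoid, 2 panels, h=0.9000): 0.17427
T(2,0) (trapezoid, 4 panels, h=0.4500): 0.11919
T(3,0) (trapezoid, 8 panels, h=0.2250): 0.10566
T(1,1) = 0.17427 + (0.17427 − 0.33778)/3 = 0.11977
T(2,1) = 0.11919 + (0.11919 − 0.17427)/3 = 0.10083
T(3,1) = 0.10566 + (0.10566 − 0.11919)/3 = 0.10115
T(2,2) = 0.10083 + (0.10083 − 0.11977)/15 = 0.09957
T(3,2) = 0.10115 + (0.10115 − 0.10083)/15 = 0.10117
T(3,3) = 0.10117 + (0.10117 − 0.09957)/63 = 0.10120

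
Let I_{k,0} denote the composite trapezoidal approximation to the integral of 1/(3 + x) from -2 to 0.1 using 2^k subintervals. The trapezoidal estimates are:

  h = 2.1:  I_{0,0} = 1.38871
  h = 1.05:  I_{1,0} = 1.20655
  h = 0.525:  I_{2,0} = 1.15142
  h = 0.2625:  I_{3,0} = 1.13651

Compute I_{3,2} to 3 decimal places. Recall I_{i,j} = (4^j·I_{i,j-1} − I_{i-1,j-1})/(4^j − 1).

Richardson extrapolation on the trapezoidal column (denominator 4−1=3):
I_{2,1} = (4·1.15142 − 1.20655) / 3 = 1.13304
I_{3,1} = (4·1.13651 − 1.15142) / 3 = 1.13154
I_{3,2} = (16·1.13154 − 1.13304) / 15 = 1.13144

1.131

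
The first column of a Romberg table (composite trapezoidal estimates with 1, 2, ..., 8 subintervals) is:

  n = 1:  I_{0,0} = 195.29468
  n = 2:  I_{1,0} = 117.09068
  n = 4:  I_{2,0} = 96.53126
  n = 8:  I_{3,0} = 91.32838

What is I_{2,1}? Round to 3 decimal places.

Richardson extrapolation on the trapezoidal column (denominator 4−1=3):
I_{2,1} = 96.53126 + (96.53126 − 117.09068)/3 = 89.67812

89.678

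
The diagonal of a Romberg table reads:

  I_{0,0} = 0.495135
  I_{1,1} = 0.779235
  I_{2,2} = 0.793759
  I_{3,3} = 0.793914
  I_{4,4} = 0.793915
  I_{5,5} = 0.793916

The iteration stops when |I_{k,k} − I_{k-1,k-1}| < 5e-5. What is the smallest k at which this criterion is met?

k = 4

|I_{1,1} − I_{0,0}| = 0.284100 ≥ 5e-5
|I_{2,2} − I_{1,1}| = 0.014524 ≥ 5e-5
|I_{3,3} − I_{2,2}| = 0.000155 ≥ 5e-5
|I_{4,4} − I_{3,3}| = 0.000001 < 5e-5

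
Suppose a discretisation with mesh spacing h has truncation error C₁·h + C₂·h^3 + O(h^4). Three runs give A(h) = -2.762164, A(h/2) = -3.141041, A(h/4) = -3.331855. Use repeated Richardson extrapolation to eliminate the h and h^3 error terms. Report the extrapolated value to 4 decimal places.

First eliminate the h term (factor 2^1 = 2):
  B₁ = (2·(-3.141041) − (-2.762164))/1 = -3.519918
  B₂ = (2·(-3.331855) − (-3.141041))/1 = -3.522669
Then eliminate the h^3 term (factor 2^3 = 8):
  (8·(-3.522669) − (-3.519918))/7 = -3.523062

-3.5231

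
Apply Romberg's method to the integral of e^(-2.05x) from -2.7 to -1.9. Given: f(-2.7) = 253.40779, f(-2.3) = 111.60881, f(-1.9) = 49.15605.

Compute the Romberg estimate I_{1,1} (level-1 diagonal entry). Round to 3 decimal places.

I_{0,0} (trapezoid, 1 panel, h=0.8000): 121.02554
I_{1,0} (trapezoid, 2 panels, h=0.4000): 105.15629
I_{1,1} = 105.15629 + (105.15629 − 121.02554)/3 = 99.86654

99.867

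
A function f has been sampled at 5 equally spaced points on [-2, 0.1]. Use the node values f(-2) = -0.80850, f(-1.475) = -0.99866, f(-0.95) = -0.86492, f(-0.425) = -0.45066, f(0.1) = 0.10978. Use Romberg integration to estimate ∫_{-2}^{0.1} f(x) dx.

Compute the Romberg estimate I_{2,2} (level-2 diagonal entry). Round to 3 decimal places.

I_{0,0} (trapezoid, 1 panel, h=2.1000): -0.73366
I_{1,0} (trapezoid, 2 panels, h=1.0500): -1.27499
I_{2,0} (trapezoid, 4 panels, h=0.5250): -1.39839
I_{1,1} = -1.27499 + (-1.27499 − (-0.73366))/3 = -1.45543
I_{2,1} = -1.39839 + (-1.39839 − (-1.27499))/3 = -1.43952
I_{2,2} = -1.43952 + (-1.43952 − (-1.45543))/15 = -1.43846

-1.438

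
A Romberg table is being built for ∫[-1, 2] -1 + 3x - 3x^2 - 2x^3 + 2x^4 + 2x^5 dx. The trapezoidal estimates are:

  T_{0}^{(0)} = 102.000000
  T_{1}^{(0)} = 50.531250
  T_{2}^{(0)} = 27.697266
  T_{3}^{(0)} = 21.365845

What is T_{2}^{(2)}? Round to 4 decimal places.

T_{1}^{(1)} = 50.531250 + (50.531250 − 102.000000)/3 = 33.375000
T_{2}^{(1)} = (4·27.697266 − 50.531250) / 3 = 20.085938
T_{2}^{(2)} = 20.085938 + (20.085938 − 33.375000)/15 = 19.200001

19.2000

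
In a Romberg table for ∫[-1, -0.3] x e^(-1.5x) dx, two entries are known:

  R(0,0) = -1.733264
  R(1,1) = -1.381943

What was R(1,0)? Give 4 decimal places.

From R(1,1) = (4·R(1,0) − R(0,0))/3, solve for R(1,0):
4·R(1,0) = 3·(-1.381943) + (-1.733264) = -5.879093
R(1,0) = -1.469773

-1.4698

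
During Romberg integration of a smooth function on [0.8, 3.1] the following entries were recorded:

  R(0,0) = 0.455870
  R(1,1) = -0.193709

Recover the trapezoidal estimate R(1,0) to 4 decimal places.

From R(1,1) = (4·R(1,0) − R(0,0))/3, solve for R(1,0):
4·R(1,0) = 3·(-0.193709) + 0.455870 = -0.125257
R(1,0) = -0.031314

-0.0313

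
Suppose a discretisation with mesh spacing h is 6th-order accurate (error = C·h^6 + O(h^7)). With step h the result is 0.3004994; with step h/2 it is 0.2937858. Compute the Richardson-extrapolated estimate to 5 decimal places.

Extrapolated value = (64·A(h/2) − A(h)) / (64 − 1)
= (64·0.2937858 − 0.3004994) / 63
= 18.5017918 / 63 = 0.2936792

0.29368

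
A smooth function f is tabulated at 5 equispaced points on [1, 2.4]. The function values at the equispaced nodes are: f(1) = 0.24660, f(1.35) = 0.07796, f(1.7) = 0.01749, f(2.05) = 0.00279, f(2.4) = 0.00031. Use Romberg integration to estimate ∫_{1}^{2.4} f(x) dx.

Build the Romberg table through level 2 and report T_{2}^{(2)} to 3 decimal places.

0.070

T_{0}^{(0)} (trapezoid, 1 panel, h=1.4000): 0.17284
T_{1}^{(0)} (trapezoid, 2 panels, h=0.7000): 0.09866
T_{2}^{(0)} (trapezoid, 4 panels, h=0.3500): 0.07759
T_{1}^{(1)} = 0.09866 + (0.09866 − 0.17284)/3 = 0.07393
T_{2}^{(1)} = 0.07759 + (0.07759 − 0.09866)/3 = 0.07057
T_{2}^{(2)} = 0.07057 + (0.07057 − 0.07393)/15 = 0.07035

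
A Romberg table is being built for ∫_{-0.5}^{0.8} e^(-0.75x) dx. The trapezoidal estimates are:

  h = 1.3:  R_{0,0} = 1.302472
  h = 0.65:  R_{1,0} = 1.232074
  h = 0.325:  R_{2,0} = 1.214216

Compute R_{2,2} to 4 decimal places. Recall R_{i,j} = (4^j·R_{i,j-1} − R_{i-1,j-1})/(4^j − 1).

R_{1,1} = (4·1.232074 − 1.302472) / 3 = 1.208608
R_{2,1} = (4·1.214216 − 1.232074) / 3 = 1.208263
R_{2,2} = (16·1.208263 − 1.208608) / 15 = 1.208240

1.2082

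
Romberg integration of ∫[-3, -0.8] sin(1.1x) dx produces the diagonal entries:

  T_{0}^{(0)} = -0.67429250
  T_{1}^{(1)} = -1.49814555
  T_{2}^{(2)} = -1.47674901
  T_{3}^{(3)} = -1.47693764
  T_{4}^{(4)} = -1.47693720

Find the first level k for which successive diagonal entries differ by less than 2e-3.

|T_{1}^{(1)} − T_{0}^{(0)}| = 0.82385305 ≥ 2e-3
|T_{2}^{(2)} − T_{1}^{(1)}| = 0.02139654 ≥ 2e-3
|T_{3}^{(3)} − T_{2}^{(2)}| = 0.00018863 < 2e-3

k = 3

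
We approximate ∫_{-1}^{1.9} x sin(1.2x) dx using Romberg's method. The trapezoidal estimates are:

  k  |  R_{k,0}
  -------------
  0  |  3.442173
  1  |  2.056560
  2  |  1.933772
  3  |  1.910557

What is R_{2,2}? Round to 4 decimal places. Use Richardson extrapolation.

1.9127

Richardson extrapolation on the trapezoidal column (denominator 4−1=3):
R_{1,1} = 2.056560 + (2.056560 − 3.442173)/3 = 1.594689
R_{2,1} = (4·1.933772 − 2.056560) / 3 = 1.892843
R_{2,2} = (16·1.892843 − 1.594689) / 15 = 1.912720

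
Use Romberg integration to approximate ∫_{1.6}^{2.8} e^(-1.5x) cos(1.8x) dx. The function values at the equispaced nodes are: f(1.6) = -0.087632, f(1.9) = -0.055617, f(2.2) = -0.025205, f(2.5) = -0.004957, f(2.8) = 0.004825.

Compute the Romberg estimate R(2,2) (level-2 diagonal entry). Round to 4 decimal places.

R(0,0) (trapezoid, 1 panel, h=1.2000): -0.049684
R(1,0) (trapezoid, 2 panels, h=0.6000): -0.039965
R(2,0) (trapezoid, 4 panels, h=0.3000): -0.038155
R(1,1) = -0.039965 + (-0.039965 − (-0.049684))/3 = -0.036725
R(2,1) = -0.038155 + (-0.038155 − (-0.039965))/3 = -0.037552
R(2,2) = -0.037552 + (-0.037552 − (-0.036725))/15 = -0.037607

-0.0376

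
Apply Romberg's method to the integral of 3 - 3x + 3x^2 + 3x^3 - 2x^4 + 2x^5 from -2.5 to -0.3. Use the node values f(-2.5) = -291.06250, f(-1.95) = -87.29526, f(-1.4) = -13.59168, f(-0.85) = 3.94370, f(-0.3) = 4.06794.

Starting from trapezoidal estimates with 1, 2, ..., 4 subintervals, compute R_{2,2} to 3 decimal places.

-118.294

R_{0,0} (trapezoid, 1 panel, h=2.2000): -315.69402
R_{1,0} (trapezoid, 2 panels, h=1.1000): -172.79786
R_{2,0} (trapezoid, 4 panels, h=0.5500): -132.24229
R_{1,1} = -172.79786 + (-172.79786 − (-315.69402))/3 = -125.16581
R_{2,1} = -132.24229 + (-132.24229 − (-172.79786))/3 = -118.72377
R_{2,2} = -118.72377 + (-118.72377 − (-125.16581))/15 = -118.29430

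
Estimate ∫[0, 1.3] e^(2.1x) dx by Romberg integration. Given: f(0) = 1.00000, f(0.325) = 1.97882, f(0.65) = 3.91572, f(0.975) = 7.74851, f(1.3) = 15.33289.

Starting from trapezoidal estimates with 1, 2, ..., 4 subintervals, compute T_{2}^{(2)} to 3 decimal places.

6.826

T_{0}^{(0)} (trapezoid, 1 panel, h=1.3000): 10.61638
T_{1}^{(0)} (trapezoid, 2 panels, h=0.6500): 7.85341
T_{2}^{(0)} (trapezoid, 4 panels, h=0.3250): 7.08809
T_{1}^{(1)} = 7.85341 + (7.85341 − 10.61638)/3 = 6.93242
T_{2}^{(1)} = 7.08809 + (7.08809 − 7.85341)/3 = 6.83298
T_{2}^{(2)} = 6.83298 + (6.83298 − 6.93242)/15 = 6.82635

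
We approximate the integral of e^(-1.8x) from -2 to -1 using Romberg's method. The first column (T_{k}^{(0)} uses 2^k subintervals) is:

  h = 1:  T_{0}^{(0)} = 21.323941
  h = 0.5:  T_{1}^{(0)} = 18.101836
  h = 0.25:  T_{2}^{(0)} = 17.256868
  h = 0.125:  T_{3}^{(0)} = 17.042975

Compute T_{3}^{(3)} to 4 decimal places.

Richardson extrapolation on the trapezoidal column (denominator 4−1=3):
T_{1}^{(1)} = 18.101836 + (18.101836 − 21.323941)/3 = 17.027801
T_{2}^{(1)} = (4·17.256868 − 18.101836) / 3 = 16.975212
T_{3}^{(1)} = (4·17.042975 − 17.256868) / 3 = 16.971677
T_{2}^{(2)} = (16·16.975212 − 17.027801) / 15 = 16.971706
T_{3}^{(2)} = (16·16.971677 − 16.975212) / 15 = 16.971441
T_{3}^{(3)} = (64·16.971441 − 16.971706) / 63 = 16.971437

16.9714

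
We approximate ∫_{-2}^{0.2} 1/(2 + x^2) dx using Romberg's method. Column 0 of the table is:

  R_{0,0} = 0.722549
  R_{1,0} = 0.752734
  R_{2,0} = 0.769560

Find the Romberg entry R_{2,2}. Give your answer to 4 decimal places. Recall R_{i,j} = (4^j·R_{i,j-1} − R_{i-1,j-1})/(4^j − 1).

Richardson extrapolation on the trapezoidal column (denominator 4−1=3):
R_{1,1} = (4·0.752734 − 0.722549) / 3 = 0.762796
R_{2,1} = 0.769560 + (0.769560 − 0.752734)/3 = 0.775169
R_{2,2} = (16·0.775169 − 0.762796) / 15 = 0.775994

0.7760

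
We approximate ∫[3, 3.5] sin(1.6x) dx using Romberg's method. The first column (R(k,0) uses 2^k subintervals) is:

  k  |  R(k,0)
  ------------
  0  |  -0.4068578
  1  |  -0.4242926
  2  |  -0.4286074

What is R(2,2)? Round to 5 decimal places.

-0.43004

Richardson extrapolation on the trapezoidal column (denominator 4−1=3):
R(1,1) = -0.4242926 + (-0.4242926 − (-0.4068578))/3 = -0.4301042
R(2,1) = -0.4286074 + (-0.4286074 − (-0.4242926))/3 = -0.4300457
R(2,2) = (16·(-0.4300457) − (-0.4301042)) / 15 = -0.4300418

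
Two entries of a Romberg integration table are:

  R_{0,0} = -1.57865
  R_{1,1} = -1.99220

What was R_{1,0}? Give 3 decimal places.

From R_{1,1} = (4·R_{1,0} − R_{0,0})/3, solve for R_{1,0}:
4·R_{1,0} = 3·(-1.99220) + (-1.57865) = -7.55525
R_{1,0} = -1.88881

-1.889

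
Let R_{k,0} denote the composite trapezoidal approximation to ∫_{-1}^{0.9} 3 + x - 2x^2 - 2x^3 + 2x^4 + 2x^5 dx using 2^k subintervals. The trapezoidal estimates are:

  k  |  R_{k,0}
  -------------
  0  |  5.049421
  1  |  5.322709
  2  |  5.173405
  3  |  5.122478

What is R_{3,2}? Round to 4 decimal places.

R_{2,1} = 5.173405 + (5.173405 − 5.322709)/3 = 5.123637
R_{3,1} = (4·5.122478 − 5.173405) / 3 = 5.105502
R_{3,2} = (16·5.105502 − 5.123637) / 15 = 5.104293

5.1043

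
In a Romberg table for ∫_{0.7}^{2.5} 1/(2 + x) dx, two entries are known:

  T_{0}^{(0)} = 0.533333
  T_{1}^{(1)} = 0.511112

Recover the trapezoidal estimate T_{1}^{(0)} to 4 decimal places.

From T_{1}^{(1)} = (4·T_{1}^{(0)} − T_{0}^{(0)})/3, solve for T_{1}^{(0)}:
4·T_{1}^{(0)} = 3·0.511112 + 0.533333 = 2.066669
T_{1}^{(0)} = 0.516667

0.5167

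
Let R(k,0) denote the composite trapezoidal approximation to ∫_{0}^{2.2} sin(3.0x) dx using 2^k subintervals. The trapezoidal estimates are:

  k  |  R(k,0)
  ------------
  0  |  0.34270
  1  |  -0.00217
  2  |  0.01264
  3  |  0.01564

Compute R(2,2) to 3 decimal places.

0.027

Richardson extrapolation on the trapezoidal column (denominator 4−1=3):
R(1,1) = -0.00217 + (-0.00217 − 0.34270)/3 = -0.11713
R(2,1) = 0.01264 + (0.01264 − (-0.00217))/3 = 0.01758
R(2,2) = 0.01758 + (0.01758 − (-0.11713))/15 = 0.02656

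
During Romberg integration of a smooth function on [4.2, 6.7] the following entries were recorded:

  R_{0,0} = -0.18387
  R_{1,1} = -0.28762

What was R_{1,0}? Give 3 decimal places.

From R_{1,1} = (4·R_{1,0} − R_{0,0})/3, solve for R_{1,0}:
4·R_{1,0} = 3·(-0.28762) + (-0.18387) = -1.04673
R_{1,0} = -0.26168

-0.262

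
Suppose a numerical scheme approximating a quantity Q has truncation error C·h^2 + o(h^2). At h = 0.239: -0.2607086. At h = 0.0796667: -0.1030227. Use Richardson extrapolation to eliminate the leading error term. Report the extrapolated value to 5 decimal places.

The leading error scales as h^2; refining by a factor of 3 reduces it by 3^2 = 9.
Extrapolated value = (9·A(h/3) − A(h)) / (9 − 1)
= (9·(-0.1030227) − (-0.2607086)) / 8
= -0.6664957 / 8 = -0.0833120

-0.08331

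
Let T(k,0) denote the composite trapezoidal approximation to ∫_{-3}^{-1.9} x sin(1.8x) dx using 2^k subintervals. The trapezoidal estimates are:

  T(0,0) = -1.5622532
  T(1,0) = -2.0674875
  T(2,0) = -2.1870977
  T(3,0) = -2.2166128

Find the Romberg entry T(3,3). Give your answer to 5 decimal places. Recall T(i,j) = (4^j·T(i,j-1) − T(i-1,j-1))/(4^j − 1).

-2.22642

Richardson extrapolation on the trapezoidal column (denominator 4−1=3):
T(1,1) = -2.0674875 + (-2.0674875 − (-1.5622532))/3 = -2.2358989
T(2,1) = -2.1870977 + (-2.1870977 − (-2.0674875))/3 = -2.2269678
T(3,1) = (4·(-2.2166128) − (-2.1870977)) / 3 = -2.2264512
T(2,2) = (16·(-2.2269678) − (-2.2358989)) / 15 = -2.2263724
T(3,2) = (16·(-2.2264512) − (-2.2269678)) / 15 = -2.2264168
T(3,3) = -2.2264168 + (-2.2264168 − (-2.2263724))/63 = -2.2264175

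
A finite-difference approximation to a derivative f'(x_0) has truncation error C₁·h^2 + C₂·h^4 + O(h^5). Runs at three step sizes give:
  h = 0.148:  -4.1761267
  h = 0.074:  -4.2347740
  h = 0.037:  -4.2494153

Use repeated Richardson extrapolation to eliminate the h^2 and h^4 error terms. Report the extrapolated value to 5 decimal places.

-4.25429

First eliminate the h^2 term (factor 2^2 = 4):
  B₁ = (4·(-4.2347740) − (-4.1761267))/3 = -4.2543231
  B₂ = (4·(-4.2494153) − (-4.2347740))/3 = -4.2542957
Then eliminate the h^4 term (factor 2^4 = 16):
  (16·(-4.2542957) − (-4.2543231))/15 = -4.2542939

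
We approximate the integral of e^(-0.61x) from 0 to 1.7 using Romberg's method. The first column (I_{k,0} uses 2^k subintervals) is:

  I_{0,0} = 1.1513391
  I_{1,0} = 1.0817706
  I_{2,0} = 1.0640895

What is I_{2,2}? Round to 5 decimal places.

1.05817

Richardson extrapolation on the trapezoidal column (denominator 4−1=3):
I_{1,1} = 1.0817706 + (1.0817706 − 1.1513391)/3 = 1.0585811
I_{2,1} = 1.0640895 + (1.0640895 − 1.0817706)/3 = 1.0581958
I_{2,2} = 1.0581958 + (1.0581958 − 1.0585811)/15 = 1.0581701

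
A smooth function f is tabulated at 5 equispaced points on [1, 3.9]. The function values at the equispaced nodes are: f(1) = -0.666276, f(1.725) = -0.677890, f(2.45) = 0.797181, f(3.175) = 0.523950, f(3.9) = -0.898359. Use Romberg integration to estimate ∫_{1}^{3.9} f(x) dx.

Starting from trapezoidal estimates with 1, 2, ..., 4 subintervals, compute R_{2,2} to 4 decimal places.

R_{0,0} (trapezoid, 1 panel, h=2.9000): -2.268721
R_{1,0} (trapezoid, 2 panels, h=1.4500): 0.021552
R_{2,0} (trapezoid, 4 panels, h=0.7250): -0.100830
R_{1,1} = 0.021552 + (0.021552 − (-2.268721))/3 = 0.784976
R_{2,1} = -0.100830 + (-0.100830 − 0.021552)/3 = -0.141624
R_{2,2} = -0.141624 + (-0.141624 − 0.784976)/15 = -0.203397

-0.2034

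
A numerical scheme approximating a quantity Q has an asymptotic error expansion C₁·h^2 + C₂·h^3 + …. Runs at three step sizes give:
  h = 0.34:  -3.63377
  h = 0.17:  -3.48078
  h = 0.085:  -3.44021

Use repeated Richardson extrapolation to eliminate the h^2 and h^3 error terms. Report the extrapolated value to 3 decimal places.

First eliminate the h^2 term (factor 2^2 = 4):
  B₁ = (4·(-3.48078) − (-3.63377))/3 = -3.42978
  B₂ = (4·(-3.44021) − (-3.48078))/3 = -3.42669
Then eliminate the h^3 term (factor 2^3 = 8):
  (8·(-3.42669) − (-3.42978))/7 = -3.42625

-3.426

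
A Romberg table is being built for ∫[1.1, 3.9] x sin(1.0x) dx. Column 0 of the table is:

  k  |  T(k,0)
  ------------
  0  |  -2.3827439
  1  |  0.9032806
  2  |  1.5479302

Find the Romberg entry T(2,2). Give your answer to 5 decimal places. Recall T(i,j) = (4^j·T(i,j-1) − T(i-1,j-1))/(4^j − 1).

1.74709

Richardson extrapolation on the trapezoidal column (denominator 4−1=3):
T(1,1) = 0.9032806 + (0.9032806 − (-2.3827439))/3 = 1.9986221
T(2,1) = (4·1.5479302 − 0.9032806) / 3 = 1.7628134
T(2,2) = (16·1.7628134 − 1.9986221) / 15 = 1.7470928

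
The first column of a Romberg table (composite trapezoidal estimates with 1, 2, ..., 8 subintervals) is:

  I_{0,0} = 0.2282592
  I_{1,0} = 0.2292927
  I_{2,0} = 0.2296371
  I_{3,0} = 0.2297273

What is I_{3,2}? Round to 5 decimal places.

I_{2,1} = 0.2296371 + (0.2296371 − 0.2292927)/3 = 0.2297519
I_{3,1} = (4·0.2297273 − 0.2296371) / 3 = 0.2297574
I_{3,2} = (16·0.2297574 − 0.2297519) / 15 = 0.2297578

0.22976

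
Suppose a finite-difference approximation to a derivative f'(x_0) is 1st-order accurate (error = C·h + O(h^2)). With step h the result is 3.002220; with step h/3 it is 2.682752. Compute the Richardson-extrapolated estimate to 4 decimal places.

The leading error scales as h; refining by a factor of 3 reduces it by 3^1 = 3.
Extrapolated value = (3·A(h/3) − A(h)) / (3 − 1)
= (3·2.682752 − 3.002220) / 2
= 5.046036 / 2 = 2.523018

2.5230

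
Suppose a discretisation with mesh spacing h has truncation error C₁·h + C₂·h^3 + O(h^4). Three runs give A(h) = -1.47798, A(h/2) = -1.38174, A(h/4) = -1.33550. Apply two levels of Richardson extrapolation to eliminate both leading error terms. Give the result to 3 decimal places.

First eliminate the h term (factor 2^1 = 2):
  B₁ = (2·(-1.38174) − (-1.47798))/1 = -1.28550
  B₂ = (2·(-1.33550) − (-1.38174))/1 = -1.28926
Then eliminate the h^3 term (factor 2^3 = 8):
  (8·(-1.28926) − (-1.28550))/7 = -1.28980

-1.290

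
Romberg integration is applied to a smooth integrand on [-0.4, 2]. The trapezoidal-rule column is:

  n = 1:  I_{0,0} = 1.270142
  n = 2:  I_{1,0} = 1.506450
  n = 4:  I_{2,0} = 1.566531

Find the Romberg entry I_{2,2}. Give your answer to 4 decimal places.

Richardson extrapolation on the trapezoidal column (denominator 4−1=3):
I_{1,1} = (4·1.506450 − 1.270142) / 3 = 1.585219
I_{2,1} = 1.566531 + (1.566531 − 1.506450)/3 = 1.586558
I_{2,2} = 1.586558 + (1.586558 − 1.585219)/15 = 1.586647

1.5866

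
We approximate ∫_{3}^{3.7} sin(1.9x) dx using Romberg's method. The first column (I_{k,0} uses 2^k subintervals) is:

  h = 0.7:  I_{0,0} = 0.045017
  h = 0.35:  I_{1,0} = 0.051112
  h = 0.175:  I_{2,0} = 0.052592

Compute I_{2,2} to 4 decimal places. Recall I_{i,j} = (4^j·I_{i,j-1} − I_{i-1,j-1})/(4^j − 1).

Richardson extrapolation on the trapezoidal column (denominator 4−1=3):
I_{1,1} = (4·0.051112 − 0.045017) / 3 = 0.053144
I_{2,1} = (4·0.052592 − 0.051112) / 3 = 0.053085
I_{2,2} = 0.053085 + (0.053085 − 0.053144)/15 = 0.053081

0.0531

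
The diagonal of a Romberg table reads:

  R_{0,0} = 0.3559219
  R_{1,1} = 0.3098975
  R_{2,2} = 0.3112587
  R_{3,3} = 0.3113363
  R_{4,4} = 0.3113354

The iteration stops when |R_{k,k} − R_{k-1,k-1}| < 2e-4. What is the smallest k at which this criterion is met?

|R_{1,1} − R_{0,0}| = 0.0460244 ≥ 2e-4
|R_{2,2} − R_{1,1}| = 0.0013612 ≥ 2e-4
|R_{3,3} − R_{2,2}| = 0.0000776 < 2e-4

k = 3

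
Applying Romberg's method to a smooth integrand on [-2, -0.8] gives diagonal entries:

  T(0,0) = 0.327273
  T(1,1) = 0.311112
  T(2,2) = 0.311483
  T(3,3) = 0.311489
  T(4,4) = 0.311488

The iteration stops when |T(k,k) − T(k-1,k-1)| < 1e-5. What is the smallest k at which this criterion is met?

|T(1,1) − T(0,0)| = 0.016161 ≥ 1e-5
|T(2,2) − T(1,1)| = 0.000371 ≥ 1e-5
|T(3,3) − T(2,2)| = 0.000006 < 1e-5

k = 3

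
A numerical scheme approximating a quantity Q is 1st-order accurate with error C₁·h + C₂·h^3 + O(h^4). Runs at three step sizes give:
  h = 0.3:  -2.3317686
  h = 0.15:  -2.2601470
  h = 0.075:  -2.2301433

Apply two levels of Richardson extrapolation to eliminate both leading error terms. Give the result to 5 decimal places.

First eliminate the h term (factor 2^1 = 2):
  B₁ = (2·(-2.2601470) − (-2.3317686))/1 = -2.1885254
  B₂ = (2·(-2.2301433) − (-2.2601470))/1 = -2.2001396
Then eliminate the h^3 term (factor 2^3 = 8):
  (8·(-2.2001396) − (-2.1885254))/7 = -2.2017988

-2.20180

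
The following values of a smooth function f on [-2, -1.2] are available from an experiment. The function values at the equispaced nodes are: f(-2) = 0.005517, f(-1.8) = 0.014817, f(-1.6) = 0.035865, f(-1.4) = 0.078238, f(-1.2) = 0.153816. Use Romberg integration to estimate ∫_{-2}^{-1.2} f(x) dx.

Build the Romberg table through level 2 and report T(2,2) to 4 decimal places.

T(0,0) (trapezoid, 1 panel, h=0.8000): 0.063733
T(1,0) (trapezoid, 2 panels, h=0.4000): 0.046213
T(2,0) (trapezoid, 4 panels, h=0.2000): 0.041717
T(1,1) = 0.046213 + (0.046213 − 0.063733)/3 = 0.040373
T(2,1) = 0.041717 + (0.041717 − 0.046213)/3 = 0.040218
T(2,2) = 0.040218 + (0.040218 − 0.040373)/15 = 0.040208

0.0402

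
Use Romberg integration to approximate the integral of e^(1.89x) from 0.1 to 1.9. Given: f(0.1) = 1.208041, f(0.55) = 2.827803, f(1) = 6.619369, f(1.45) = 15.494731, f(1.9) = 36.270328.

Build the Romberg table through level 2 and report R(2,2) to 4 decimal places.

R(0,0) (trapezoid, 1 panel, h=1.8000): 33.730532
R(1,0) (trapezoid, 2 panels, h=0.9000): 22.822698
R(2,0) (trapezoid, 4 panels, h=0.4500): 19.656489
R(1,1) = 22.822698 + (22.822698 − 33.730532)/3 = 19.186753
R(2,1) = 19.656489 + (19.656489 − 22.822698)/3 = 18.601086
R(2,2) = 18.601086 + (18.601086 − 19.186753)/15 = 18.562042

18.5620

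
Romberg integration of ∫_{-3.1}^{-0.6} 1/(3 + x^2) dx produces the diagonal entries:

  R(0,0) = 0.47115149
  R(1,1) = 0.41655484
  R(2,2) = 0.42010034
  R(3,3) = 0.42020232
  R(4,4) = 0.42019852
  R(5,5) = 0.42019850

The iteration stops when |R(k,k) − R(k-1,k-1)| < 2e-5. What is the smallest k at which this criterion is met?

|R(1,1) − R(0,0)| = 0.05459665 ≥ 2e-5
|R(2,2) − R(1,1)| = 0.00354550 ≥ 2e-5
|R(3,3) − R(2,2)| = 0.00010198 ≥ 2e-5
|R(4,4) − R(3,3)| = 0.00000380 < 2e-5

k = 4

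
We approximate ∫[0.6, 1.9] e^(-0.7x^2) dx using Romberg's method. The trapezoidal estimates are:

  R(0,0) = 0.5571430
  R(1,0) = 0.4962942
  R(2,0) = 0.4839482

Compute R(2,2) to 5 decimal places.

0.48009

Richardson extrapolation on the trapezoidal column (denominator 4−1=3):
R(1,1) = 0.4962942 + (0.4962942 − 0.5571430)/3 = 0.4760113
R(2,1) = (4·0.4839482 − 0.4962942) / 3 = 0.4798329
R(2,2) = (16·0.4798329 − 0.4760113) / 15 = 0.4800877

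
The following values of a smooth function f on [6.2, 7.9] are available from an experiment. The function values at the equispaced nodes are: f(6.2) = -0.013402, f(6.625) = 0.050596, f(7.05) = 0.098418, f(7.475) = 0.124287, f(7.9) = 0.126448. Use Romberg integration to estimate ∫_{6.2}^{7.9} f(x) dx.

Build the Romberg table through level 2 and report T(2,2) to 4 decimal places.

T(0,0) (trapezoid, 1 panel, h=1.7000): 0.096089
T(1,0) (trapezoid, 2 panels, h=0.8500): 0.131700
T(2,0) (trapezoid, 4 panels, h=0.4250): 0.140175
T(1,1) = 0.131700 + (0.131700 − 0.096089)/3 = 0.143570
T(2,1) = 0.140175 + (0.140175 − 0.131700)/3 = 0.143000
T(2,2) = 0.143000 + (0.143000 − 0.143570)/15 = 0.142962

0.1430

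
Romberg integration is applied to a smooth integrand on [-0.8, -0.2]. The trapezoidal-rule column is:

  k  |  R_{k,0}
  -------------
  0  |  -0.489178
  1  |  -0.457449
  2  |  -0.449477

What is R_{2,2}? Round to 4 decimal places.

R_{1,1} = -0.457449 + (-0.457449 − (-0.489178))/3 = -0.446873
R_{2,1} = -0.449477 + (-0.449477 − (-0.457449))/3 = -0.446820
R_{2,2} = -0.446820 + (-0.446820 − (-0.446873))/15 = -0.446816

-0.4468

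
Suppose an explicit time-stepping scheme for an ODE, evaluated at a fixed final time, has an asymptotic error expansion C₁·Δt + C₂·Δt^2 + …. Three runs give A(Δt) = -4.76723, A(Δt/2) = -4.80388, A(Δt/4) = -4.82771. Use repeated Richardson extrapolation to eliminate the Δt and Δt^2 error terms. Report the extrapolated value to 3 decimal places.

First eliminate the Δt term (factor 2^1 = 2):
  B₁ = (2·(-4.80388) − (-4.76723))/1 = -4.84053
  B₂ = (2·(-4.82771) − (-4.80388))/1 = -4.85154
Then eliminate the Δt^2 term (factor 2^2 = 4):
  (4·(-4.85154) − (-4.84053))/3 = -4.85521

-4.855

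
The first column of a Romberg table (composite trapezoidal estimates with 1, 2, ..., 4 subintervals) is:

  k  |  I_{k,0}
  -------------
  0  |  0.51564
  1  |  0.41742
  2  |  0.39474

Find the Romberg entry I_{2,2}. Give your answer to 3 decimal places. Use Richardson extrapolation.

0.387

Richardson extrapolation on the trapezoidal column (denominator 4−1=3):
I_{1,1} = 0.41742 + (0.41742 − 0.51564)/3 = 0.38468
I_{2,1} = (4·0.39474 − 0.41742) / 3 = 0.38718
I_{2,2} = (16·0.38718 − 0.38468) / 15 = 0.38735
(Column j=1 coincides with Simpson's rule on the same nodes.)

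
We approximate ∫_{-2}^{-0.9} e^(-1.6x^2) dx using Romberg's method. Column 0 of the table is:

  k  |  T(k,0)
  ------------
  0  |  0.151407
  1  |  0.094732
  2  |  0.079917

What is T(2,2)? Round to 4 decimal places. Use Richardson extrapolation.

0.0749

Richardson extrapolation on the trapezoidal column (denominator 4−1=3):
T(1,1) = (4·0.094732 − 0.151407) / 3 = 0.075840
T(2,1) = (4·0.079917 − 0.094732) / 3 = 0.074979
T(2,2) = (16·0.074979 − 0.075840) / 15 = 0.074922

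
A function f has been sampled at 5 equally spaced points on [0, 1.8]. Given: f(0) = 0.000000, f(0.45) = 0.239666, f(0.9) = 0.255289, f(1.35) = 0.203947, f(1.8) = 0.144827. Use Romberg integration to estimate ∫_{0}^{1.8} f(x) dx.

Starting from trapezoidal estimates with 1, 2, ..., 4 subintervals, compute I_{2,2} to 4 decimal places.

0.3655

I_{0,0} (trapezoid, 1 panel, h=1.8000): 0.130344
I_{1,0} (trapezoid, 2 panels, h=0.9000): 0.294932
I_{2,0} (trapezoid, 4 panels, h=0.4500): 0.347092
I_{1,1} = 0.294932 + (0.294932 − 0.130344)/3 = 0.349795
I_{2,1} = 0.347092 + (0.347092 − 0.294932)/3 = 0.364479
I_{2,2} = 0.364479 + (0.364479 − 0.349795)/15 = 0.365458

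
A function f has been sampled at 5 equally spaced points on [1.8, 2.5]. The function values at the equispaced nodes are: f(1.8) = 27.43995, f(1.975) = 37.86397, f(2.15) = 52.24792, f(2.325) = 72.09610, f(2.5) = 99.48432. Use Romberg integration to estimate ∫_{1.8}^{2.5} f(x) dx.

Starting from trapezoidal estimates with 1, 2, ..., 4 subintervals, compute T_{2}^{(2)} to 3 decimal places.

T_{0}^{(0)} (trapezoid, 1 panel, h=0.7000): 44.42349
T_{1}^{(0)} (trapezoid, 2 panels, h=0.3500): 40.49852
T_{2}^{(0)} (trapezoid, 4 panels, h=0.1750): 39.49227
T_{1}^{(1)} = 40.49852 + (40.49852 − 44.42349)/3 = 39.19020
T_{2}^{(1)} = 39.49227 + (39.49227 − 40.49852)/3 = 39.15685
T_{2}^{(2)} = 39.15685 + (39.15685 − 39.19020)/15 = 39.15463

39.155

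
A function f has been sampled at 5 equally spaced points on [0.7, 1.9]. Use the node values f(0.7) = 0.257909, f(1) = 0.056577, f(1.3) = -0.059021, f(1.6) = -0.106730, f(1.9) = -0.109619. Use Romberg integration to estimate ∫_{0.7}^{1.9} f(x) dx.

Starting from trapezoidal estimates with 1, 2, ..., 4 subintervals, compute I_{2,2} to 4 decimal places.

I_{0,0} (trapezoid, 1 panel, h=1.2000): 0.088974
I_{1,0} (trapezoid, 2 panels, h=0.6000): 0.009074
I_{2,0} (trapezoid, 4 panels, h=0.3000): -0.010509
I_{1,1} = 0.009074 + (0.009074 − 0.088974)/3 = -0.017559
I_{2,1} = -0.010509 + (-0.010509 − 0.009074)/3 = -0.017037
I_{2,2} = -0.017037 + (-0.017037 − (-0.017559))/15 = -0.017002

-0.0170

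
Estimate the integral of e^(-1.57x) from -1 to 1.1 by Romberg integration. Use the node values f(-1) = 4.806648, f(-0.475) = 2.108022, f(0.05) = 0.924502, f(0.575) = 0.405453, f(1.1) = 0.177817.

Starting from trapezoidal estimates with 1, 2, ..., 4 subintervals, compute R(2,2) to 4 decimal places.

R(0,0) (trapezoid, 1 panel, h=2.1000): 5.233688
R(1,0) (trapezoid, 2 panels, h=1.0500): 3.587571
R(2,0) (trapezoid, 4 panels, h=0.5250): 3.113360
R(1,1) = 3.587571 + (3.587571 − 5.233688)/3 = 3.038865
R(2,1) = 3.113360 + (3.113360 − 3.587571)/3 = 2.955290
R(2,2) = 2.955290 + (2.955290 − 3.038865)/15 = 2.949718

2.9497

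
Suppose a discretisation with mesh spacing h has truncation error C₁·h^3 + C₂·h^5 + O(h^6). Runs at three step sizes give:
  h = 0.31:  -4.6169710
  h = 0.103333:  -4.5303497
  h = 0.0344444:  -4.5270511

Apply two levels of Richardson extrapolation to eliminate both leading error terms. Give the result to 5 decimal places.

-4.52692

First eliminate the h^3 term (factor 3^3 = 27):
  B₁ = (27·(-4.5303497) − (-4.6169710))/26 = -4.5270181
  B₂ = (27·(-4.5270511) − (-4.5303497))/26 = -4.5269242
Then eliminate the h^5 term (factor 3^5 = 243):
  (243·(-4.5269242) − (-4.5270181))/242 = -4.5269238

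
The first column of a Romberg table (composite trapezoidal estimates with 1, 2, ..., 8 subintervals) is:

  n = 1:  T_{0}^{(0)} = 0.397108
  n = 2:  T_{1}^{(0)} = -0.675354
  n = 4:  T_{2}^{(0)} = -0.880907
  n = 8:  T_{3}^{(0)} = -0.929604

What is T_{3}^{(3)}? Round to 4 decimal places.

-0.9456

Richardson extrapolation on the trapezoidal column (denominator 4−1=3):
T_{1}^{(1)} = -0.675354 + (-0.675354 − 0.397108)/3 = -1.032841
T_{2}^{(1)} = (4·(-0.880907) − (-0.675354)) / 3 = -0.949425
T_{3}^{(1)} = (4·(-0.929604) − (-0.880907)) / 3 = -0.945836
T_{2}^{(2)} = -0.949425 + (-0.949425 − (-1.032841))/15 = -0.943864
T_{3}^{(2)} = -0.945836 + (-0.945836 − (-0.949425))/15 = -0.945597
T_{3}^{(3)} = (64·(-0.945597) − (-0.943864)) / 63 = -0.945625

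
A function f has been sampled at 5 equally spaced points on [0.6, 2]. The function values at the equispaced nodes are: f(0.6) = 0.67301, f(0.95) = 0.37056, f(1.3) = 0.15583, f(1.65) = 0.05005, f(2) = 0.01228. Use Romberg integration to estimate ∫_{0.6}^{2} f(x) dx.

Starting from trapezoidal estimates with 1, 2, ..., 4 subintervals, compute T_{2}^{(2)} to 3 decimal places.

0.313

T_{0}^{(0)} (trapezoid, 1 panel, h=1.4000): 0.47970
T_{1}^{(0)} (trapezoid, 2 panels, h=0.7000): 0.34893
T_{2}^{(0)} (trapezoid, 4 panels, h=0.3500): 0.32168
T_{1}^{(1)} = 0.34893 + (0.34893 − 0.47970)/3 = 0.30534
T_{2}^{(1)} = 0.32168 + (0.32168 − 0.34893)/3 = 0.31260
T_{2}^{(2)} = 0.31260 + (0.31260 − 0.30534)/15 = 0.31308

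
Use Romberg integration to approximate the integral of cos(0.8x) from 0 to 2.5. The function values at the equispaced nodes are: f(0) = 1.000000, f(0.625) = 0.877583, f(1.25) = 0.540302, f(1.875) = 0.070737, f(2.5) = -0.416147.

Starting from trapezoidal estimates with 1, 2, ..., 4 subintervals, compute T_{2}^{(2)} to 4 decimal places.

T_{0}^{(0)} (trapezoid, 1 panel, h=2.5000): 0.729816
T_{1}^{(0)} (trapezoid, 2 panels, h=1.2500): 1.040286
T_{2}^{(0)} (trapezoid, 4 panels, h=0.6250): 1.112843
T_{1}^{(1)} = 1.040286 + (1.040286 − 0.729816)/3 = 1.143776
T_{2}^{(1)} = 1.112843 + (1.112843 − 1.040286)/3 = 1.137029
T_{2}^{(2)} = 1.137029 + (1.137029 − 1.143776)/15 = 1.136579

1.1366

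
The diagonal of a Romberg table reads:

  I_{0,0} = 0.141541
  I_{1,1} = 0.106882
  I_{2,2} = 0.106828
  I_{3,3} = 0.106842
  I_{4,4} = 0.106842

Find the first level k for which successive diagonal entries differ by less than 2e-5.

k = 3

|I_{1,1} − I_{0,0}| = 0.034659 ≥ 2e-5
|I_{2,2} − I_{1,1}| = 0.000054 ≥ 2e-5
|I_{3,3} − I_{2,2}| = 0.000014 < 2e-5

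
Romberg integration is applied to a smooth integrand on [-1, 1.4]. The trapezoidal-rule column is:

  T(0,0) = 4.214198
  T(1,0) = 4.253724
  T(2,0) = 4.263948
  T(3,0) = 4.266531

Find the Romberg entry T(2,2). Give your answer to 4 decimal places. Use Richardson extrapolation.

4.2674

T(1,1) = 4.253724 + (4.253724 − 4.214198)/3 = 4.266899
T(2,1) = (4·4.263948 − 4.253724) / 3 = 4.267356
T(2,2) = 4.267356 + (4.267356 − 4.266899)/15 = 4.267386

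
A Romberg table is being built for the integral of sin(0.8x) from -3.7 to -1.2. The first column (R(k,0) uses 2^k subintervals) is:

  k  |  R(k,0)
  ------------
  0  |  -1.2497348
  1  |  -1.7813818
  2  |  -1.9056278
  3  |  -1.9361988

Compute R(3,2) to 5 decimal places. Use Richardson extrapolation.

R(2,1) = (4·(-1.9056278) − (-1.7813818)) / 3 = -1.9470431
R(3,1) = -1.9361988 + (-1.9361988 − (-1.9056278))/3 = -1.9463891
R(3,2) = -1.9463891 + (-1.9463891 − (-1.9470431))/15 = -1.9463455

-1.94635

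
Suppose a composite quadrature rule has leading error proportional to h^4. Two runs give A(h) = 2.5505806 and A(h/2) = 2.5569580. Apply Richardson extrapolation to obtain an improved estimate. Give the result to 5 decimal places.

2.55738

The leading error scales as h^4; refining by a factor of 2 reduces it by 2^4 = 16.
Extrapolated value = (16·A(h/2) − A(h)) / (16 − 1)
= (16·2.5569580 − 2.5505806) / 15
= 38.3607474 / 15 = 2.5573832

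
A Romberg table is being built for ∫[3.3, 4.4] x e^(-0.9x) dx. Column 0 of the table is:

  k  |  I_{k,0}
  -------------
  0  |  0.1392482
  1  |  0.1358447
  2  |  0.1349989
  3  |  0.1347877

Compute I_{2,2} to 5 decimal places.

Richardson extrapolation on the trapezoidal column (denominator 4−1=3):
I_{1,1} = (4·0.1358447 − 0.1392482) / 3 = 0.1347102
I_{2,1} = 0.1349989 + (0.1349989 − 0.1358447)/3 = 0.1347170
I_{2,2} = 0.1347170 + (0.1347170 − 0.1347102)/15 = 0.1347175
(Column j=1 coincides with Simpson's rule on the same nodes.)

0.13472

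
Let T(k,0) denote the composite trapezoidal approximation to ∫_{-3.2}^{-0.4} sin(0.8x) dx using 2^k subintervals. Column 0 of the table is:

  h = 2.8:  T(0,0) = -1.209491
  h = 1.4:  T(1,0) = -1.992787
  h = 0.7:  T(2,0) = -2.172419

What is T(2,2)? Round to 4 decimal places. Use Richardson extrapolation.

Richardson extrapolation on the trapezoidal column (denominator 4−1=3):
T(1,1) = -1.992787 + (-1.992787 − (-1.209491))/3 = -2.253886
T(2,1) = -2.172419 + (-2.172419 − (-1.992787))/3 = -2.232296
T(2,2) = (16·(-2.232296) − (-2.253886)) / 15 = -2.230857
(Column j=1 coincides with Simpson's rule on the same nodes.)

-2.2309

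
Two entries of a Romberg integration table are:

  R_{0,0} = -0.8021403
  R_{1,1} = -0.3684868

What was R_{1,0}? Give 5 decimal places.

From R_{1,1} = (4·R_{1,0} − R_{0,0})/3, solve for R_{1,0}:
4·R_{1,0} = 3·(-0.3684868) + (-0.8021403) = -1.9076007
R_{1,0} = -0.4769002

-0.47690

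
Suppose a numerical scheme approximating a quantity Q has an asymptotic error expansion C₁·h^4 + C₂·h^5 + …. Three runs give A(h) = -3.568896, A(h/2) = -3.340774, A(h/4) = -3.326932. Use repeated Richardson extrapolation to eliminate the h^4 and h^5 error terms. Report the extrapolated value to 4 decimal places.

-3.3260

First eliminate the h^4 term (factor 2^4 = 16):
  B₁ = (16·(-3.340774) − (-3.568896))/15 = -3.325566
  B₂ = (16·(-3.326932) − (-3.340774))/15 = -3.326009
Then eliminate the h^5 term (factor 2^5 = 32):
  (32·(-3.326009) − (-3.325566))/31 = -3.326023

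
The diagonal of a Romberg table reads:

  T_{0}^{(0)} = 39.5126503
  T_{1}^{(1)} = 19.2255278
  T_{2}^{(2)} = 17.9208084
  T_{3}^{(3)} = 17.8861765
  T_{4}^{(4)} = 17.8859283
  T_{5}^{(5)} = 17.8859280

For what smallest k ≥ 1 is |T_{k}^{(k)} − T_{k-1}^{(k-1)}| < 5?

|T_{1}^{(1)} − T_{0}^{(0)}| = 20.2871225 ≥ 5
|T_{2}^{(2)} − T_{1}^{(1)}| = 1.3047194 < 5

k = 2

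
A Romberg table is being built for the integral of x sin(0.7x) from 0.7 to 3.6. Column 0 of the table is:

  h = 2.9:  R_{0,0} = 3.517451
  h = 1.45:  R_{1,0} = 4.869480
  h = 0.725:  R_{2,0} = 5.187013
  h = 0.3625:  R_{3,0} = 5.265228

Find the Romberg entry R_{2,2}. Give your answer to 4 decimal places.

5.2910

Richardson extrapolation on the trapezoidal column (denominator 4−1=3):
R_{1,1} = 4.869480 + (4.869480 − 3.517451)/3 = 5.320156
R_{2,1} = 5.187013 + (5.187013 − 4.869480)/3 = 5.292857
R_{2,2} = (16·5.292857 − 5.320156) / 15 = 5.291037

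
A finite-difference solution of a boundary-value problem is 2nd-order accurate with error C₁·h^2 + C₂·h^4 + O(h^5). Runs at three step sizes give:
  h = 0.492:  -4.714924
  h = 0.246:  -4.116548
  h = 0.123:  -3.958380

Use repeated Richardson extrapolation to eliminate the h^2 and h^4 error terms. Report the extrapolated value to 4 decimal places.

First eliminate the h^2 term (factor 2^2 = 4):
  B₁ = (4·(-4.116548) − (-4.714924))/3 = -3.917089
  B₂ = (4·(-3.958380) − (-4.116548))/3 = -3.905657
Then eliminate the h^4 term (factor 2^4 = 16):
  (16·(-3.905657) − (-3.917089))/15 = -3.904895

-3.9049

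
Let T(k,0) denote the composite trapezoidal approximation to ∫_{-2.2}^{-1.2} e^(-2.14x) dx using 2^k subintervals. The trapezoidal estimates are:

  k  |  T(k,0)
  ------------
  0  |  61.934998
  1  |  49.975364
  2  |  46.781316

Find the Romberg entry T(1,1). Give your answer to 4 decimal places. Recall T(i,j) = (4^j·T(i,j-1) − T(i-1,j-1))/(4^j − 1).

Richardson extrapolation on the trapezoidal column (denominator 4−1=3):
T(1,1) = 49.975364 + (49.975364 − 61.934998)/3 = 45.988819

45.9888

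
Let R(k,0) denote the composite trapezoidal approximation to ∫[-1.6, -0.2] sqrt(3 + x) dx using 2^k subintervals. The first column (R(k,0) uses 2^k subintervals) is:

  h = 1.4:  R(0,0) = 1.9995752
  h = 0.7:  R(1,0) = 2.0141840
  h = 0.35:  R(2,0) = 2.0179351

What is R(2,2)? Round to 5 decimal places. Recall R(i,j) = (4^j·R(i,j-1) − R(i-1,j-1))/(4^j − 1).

R(1,1) = 2.0141840 + (2.0141840 − 1.9995752)/3 = 2.0190536
R(2,1) = (4·2.0179351 − 2.0141840) / 3 = 2.0191855
R(2,2) = 2.0191855 + (2.0191855 − 2.0190536)/15 = 2.0191943

2.01919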